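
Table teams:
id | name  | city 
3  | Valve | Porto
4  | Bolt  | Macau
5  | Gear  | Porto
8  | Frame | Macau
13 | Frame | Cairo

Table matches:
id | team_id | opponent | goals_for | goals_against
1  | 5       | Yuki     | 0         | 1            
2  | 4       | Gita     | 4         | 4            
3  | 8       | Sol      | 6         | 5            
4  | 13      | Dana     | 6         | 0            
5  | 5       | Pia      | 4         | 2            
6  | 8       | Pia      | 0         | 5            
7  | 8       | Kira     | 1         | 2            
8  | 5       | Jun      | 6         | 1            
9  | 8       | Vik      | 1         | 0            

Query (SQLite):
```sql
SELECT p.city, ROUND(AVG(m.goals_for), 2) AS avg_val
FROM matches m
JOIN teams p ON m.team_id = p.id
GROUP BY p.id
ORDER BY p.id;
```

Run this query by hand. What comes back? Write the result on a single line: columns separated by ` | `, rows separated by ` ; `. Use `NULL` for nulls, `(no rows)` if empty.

Macau | 4 ; Porto | 3.33 ; Macau | 2 ; Cairo | 6

Join each matches row to its teams via team_id.
Group joined rows by teams.id; compute ROUND(AVG(m.goals_for), 2) per group.
  4: ids {2} → ROUND(AVG(m.goals_for), 2)=4
  5: ids {1, 5, 8} → ROUND(AVG(m.goals_for), 2)=3.33
  8: ids {3, 6, 7, 9} → ROUND(AVG(m.goals_for), 2)=2
  13: ids {4} → ROUND(AVG(m.goals_for), 2)=6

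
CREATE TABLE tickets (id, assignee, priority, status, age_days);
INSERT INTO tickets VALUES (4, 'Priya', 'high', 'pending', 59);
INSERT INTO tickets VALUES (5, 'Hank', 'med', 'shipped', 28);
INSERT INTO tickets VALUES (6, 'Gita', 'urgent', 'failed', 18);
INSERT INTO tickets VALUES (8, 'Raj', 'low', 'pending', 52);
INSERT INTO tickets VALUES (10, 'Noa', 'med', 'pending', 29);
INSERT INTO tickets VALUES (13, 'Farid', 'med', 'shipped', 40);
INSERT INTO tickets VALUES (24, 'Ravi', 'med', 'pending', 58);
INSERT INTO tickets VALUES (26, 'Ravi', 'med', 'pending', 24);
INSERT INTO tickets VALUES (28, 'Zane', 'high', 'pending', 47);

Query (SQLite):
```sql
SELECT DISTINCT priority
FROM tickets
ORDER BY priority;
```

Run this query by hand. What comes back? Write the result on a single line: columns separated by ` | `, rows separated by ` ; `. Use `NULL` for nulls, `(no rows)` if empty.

Collect distinct priority values from tickets.

high ; low ; med ; urgent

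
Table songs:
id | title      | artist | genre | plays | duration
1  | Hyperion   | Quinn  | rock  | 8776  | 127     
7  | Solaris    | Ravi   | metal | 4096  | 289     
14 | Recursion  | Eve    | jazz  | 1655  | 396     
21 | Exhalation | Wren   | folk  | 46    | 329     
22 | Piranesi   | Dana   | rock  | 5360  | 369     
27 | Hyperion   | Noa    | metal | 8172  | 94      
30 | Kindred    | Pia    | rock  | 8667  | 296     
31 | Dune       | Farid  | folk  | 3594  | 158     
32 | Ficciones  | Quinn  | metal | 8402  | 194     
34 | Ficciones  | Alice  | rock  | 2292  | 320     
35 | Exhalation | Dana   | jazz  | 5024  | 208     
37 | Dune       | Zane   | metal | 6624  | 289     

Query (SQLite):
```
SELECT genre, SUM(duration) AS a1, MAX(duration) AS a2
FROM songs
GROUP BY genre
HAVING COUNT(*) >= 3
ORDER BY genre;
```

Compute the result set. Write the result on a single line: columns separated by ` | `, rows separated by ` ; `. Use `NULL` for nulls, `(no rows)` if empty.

Group songs by genre.
Per group compute: SUM(duration), MAX(duration).
HAVING: drop groups with fewer than 3 rows.
  folk: ids {21, 31} → SUM(duration)=487, MAX(duration)=329
  jazz: ids {14, 35} → SUM(duration)=604, MAX(duration)=396
  metal: ids {7, 27, 32, 37} → SUM(duration)=866, MAX(duration)=289
  rock: ids {1, 22, 30, 34} → SUM(duration)=1112, MAX(duration)=369

metal | 866 | 289 ; rock | 1112 | 369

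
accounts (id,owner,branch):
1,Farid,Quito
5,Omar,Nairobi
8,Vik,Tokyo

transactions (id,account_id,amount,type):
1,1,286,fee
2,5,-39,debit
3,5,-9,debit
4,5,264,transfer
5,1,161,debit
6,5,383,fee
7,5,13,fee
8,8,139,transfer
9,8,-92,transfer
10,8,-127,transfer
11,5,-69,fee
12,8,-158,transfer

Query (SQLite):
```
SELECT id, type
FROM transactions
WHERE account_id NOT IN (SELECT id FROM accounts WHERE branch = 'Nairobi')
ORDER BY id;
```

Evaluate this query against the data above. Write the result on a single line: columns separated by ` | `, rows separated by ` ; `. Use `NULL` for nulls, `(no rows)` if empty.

1 | fee ; 5 | debit ; 8 | transfer ; 9 | transfer ; 10 | transfer ; 12 | transfer

Inner query: accounts.id where branch = 'Nairobi'.
Outer: keep transactions rows whose account_id is not in that set.
Inner query → {5}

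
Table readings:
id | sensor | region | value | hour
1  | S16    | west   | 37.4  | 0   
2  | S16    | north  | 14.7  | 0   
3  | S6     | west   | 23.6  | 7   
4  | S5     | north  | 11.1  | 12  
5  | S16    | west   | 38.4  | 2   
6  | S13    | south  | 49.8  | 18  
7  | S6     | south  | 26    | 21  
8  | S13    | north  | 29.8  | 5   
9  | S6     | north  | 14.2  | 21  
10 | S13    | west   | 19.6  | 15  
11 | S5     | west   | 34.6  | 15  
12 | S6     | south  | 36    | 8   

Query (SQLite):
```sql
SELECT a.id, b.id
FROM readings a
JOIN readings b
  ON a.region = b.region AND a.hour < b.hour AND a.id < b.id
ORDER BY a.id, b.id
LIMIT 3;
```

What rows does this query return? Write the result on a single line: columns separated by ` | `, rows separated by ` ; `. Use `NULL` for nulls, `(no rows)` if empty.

1 | 3 ; 1 | 5 ; 1 | 10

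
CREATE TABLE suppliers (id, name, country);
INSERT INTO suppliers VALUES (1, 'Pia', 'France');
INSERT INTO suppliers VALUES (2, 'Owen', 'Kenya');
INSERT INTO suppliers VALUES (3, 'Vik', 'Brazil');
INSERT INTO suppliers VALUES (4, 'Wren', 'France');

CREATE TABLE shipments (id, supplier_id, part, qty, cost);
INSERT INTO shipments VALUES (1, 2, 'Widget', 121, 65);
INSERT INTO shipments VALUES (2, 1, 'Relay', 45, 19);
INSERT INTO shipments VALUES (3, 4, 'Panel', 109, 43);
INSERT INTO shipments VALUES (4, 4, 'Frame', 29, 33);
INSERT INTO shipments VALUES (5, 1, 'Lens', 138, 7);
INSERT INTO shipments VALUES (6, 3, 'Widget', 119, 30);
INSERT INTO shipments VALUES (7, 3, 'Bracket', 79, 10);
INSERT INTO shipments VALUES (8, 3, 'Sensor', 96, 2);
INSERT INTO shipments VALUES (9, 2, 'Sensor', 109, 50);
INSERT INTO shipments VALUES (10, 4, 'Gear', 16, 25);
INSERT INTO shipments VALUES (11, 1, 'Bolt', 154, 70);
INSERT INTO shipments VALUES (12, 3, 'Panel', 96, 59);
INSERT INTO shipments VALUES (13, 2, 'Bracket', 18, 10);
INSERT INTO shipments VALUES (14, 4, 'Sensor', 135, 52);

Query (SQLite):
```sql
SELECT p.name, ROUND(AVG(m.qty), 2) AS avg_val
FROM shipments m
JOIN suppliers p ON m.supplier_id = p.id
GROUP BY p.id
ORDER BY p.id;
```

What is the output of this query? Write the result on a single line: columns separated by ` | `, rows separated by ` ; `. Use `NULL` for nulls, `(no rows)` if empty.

Pia | 112.33 ; Owen | 82.67 ; Vik | 97.5 ; Wren | 72.25

Join each shipments row to its suppliers via supplier_id.
Group joined rows by suppliers.id; compute ROUND(AVG(m.qty), 2) per group.
  1: ids {2, 5, 11} → ROUND(AVG(m.qty), 2)=112.33
  2: ids {1, 9, 13} → ROUND(AVG(m.qty), 2)=82.67
  3: ids {6, 7, 8, 12} → ROUND(AVG(m.qty), 2)=97.5
  4: ids {3, 4, 10, 14} → ROUND(AVG(m.qty), 2)=72.25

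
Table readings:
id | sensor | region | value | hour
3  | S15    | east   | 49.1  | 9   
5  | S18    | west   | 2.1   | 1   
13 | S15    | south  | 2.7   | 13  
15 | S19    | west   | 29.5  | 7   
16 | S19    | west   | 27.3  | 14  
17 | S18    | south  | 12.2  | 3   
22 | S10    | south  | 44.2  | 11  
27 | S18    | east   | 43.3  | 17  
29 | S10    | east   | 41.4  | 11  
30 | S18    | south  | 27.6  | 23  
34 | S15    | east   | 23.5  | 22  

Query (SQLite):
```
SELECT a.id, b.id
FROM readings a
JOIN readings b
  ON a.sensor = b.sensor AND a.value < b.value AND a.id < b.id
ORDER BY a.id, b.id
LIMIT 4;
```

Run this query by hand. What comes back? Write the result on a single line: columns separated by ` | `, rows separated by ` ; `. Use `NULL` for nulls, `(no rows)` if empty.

Pairs (a,b) with same sensor, a.value < b.value, a.id < b.id.
sensor groups: S10:{22,29} S15:{3,13,34} S18:{5,17,27,30} S19:{15,16}
Ordered by (a.id, b.id); first 4.

5 | 17 ; 5 | 27 ; 5 | 30 ; 13 | 34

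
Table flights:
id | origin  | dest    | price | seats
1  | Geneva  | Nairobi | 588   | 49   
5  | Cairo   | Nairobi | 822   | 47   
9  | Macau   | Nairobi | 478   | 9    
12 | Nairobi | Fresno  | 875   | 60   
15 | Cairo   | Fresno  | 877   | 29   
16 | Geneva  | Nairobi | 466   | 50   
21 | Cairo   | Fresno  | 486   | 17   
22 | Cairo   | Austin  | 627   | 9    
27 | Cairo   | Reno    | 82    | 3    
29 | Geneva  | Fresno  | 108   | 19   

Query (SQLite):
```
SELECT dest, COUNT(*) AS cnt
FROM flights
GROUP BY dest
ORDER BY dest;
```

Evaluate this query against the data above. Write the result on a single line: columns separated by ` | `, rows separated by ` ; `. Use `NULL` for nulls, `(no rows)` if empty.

Partition flights by dest; compute COUNT(*) within each group.
  Austin: ids {22} → COUNT(*)=1
  Fresno: ids {12, 15, 21, 29} → COUNT(*)=4
  Nairobi: ids {1, 5, 9, 16} → COUNT(*)=4
  Reno: ids {27} → COUNT(*)=1

Austin | 1 ; Fresno | 4 ; Nairobi | 4 ; Reno | 1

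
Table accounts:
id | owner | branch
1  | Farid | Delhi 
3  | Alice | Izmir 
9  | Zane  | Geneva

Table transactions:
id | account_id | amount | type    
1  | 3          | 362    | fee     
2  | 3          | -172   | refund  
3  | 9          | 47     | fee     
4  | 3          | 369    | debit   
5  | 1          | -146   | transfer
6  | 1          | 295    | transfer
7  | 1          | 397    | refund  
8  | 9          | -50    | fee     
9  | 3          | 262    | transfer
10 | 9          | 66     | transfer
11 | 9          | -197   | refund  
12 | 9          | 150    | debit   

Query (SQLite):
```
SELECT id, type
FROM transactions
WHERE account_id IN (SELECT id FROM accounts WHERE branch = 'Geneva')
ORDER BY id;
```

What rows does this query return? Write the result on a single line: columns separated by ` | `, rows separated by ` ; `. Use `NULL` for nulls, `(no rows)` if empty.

3 | fee ; 8 | fee ; 10 | transfer ; 11 | refund ; 12 | debit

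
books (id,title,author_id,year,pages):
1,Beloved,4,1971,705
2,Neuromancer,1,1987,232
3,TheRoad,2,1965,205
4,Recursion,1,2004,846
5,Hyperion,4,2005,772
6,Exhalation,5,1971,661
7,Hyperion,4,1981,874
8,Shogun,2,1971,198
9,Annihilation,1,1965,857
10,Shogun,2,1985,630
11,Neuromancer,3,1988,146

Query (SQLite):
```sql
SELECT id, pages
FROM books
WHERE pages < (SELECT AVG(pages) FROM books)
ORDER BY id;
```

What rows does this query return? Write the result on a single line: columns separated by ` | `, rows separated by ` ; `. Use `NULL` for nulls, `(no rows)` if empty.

Scalar subquery: AVG(pages) over all books rows = 556.909091 (≈; comparison uses full precision).
Keep rows where pages < that value.

2 | 232 ; 3 | 205 ; 8 | 198 ; 11 | 146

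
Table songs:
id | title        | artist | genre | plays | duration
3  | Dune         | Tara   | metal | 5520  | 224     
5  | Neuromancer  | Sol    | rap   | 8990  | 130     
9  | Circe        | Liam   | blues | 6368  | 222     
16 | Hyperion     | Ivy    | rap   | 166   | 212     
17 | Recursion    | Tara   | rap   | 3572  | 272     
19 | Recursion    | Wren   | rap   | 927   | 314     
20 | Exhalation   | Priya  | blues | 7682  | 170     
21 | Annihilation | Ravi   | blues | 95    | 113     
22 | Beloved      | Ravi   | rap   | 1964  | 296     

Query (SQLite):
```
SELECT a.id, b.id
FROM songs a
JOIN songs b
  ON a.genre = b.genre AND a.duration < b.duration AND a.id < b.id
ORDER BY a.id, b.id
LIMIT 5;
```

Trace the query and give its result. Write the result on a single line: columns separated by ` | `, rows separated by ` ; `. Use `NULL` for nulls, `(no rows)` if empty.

Pairs (a,b) with same genre, a.duration < b.duration, a.id < b.id.
genre groups: blues:{9,20,21} metal:{3} rap:{5,16,17,19,22}
Ordered by (a.id, b.id); first 5.

5 | 16 ; 5 | 17 ; 5 | 19 ; 5 | 22 ; 16 | 17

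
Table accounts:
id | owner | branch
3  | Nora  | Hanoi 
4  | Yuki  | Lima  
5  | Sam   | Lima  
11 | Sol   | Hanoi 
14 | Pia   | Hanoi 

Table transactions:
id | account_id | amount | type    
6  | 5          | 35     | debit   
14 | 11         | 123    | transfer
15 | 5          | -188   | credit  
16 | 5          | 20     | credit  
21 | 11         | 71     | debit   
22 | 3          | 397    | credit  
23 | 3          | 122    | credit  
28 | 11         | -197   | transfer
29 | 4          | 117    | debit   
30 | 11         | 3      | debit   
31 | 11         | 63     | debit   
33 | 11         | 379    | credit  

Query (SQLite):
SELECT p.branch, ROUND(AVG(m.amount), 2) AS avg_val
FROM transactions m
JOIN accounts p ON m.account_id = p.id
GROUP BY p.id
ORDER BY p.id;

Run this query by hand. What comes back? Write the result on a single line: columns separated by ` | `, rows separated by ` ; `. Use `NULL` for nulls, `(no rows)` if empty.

Join each transactions row to its accounts via account_id.
Group joined rows by accounts.id; compute ROUND(AVG(m.amount), 2) per group.
  3: ids {22, 23} → ROUND(AVG(m.amount), 2)=259.5
  4: ids {29} → ROUND(AVG(m.amount), 2)=117
  5: ids {6, 15, 16} → ROUND(AVG(m.amount), 2)=-44.33
  11: ids {14, 21, 28, 30, 31, 33} → ROUND(AVG(m.amount), 2)=73.67

Hanoi | 259.5 ; Lima | 117 ; Lima | -44.33 ; Hanoi | 73.67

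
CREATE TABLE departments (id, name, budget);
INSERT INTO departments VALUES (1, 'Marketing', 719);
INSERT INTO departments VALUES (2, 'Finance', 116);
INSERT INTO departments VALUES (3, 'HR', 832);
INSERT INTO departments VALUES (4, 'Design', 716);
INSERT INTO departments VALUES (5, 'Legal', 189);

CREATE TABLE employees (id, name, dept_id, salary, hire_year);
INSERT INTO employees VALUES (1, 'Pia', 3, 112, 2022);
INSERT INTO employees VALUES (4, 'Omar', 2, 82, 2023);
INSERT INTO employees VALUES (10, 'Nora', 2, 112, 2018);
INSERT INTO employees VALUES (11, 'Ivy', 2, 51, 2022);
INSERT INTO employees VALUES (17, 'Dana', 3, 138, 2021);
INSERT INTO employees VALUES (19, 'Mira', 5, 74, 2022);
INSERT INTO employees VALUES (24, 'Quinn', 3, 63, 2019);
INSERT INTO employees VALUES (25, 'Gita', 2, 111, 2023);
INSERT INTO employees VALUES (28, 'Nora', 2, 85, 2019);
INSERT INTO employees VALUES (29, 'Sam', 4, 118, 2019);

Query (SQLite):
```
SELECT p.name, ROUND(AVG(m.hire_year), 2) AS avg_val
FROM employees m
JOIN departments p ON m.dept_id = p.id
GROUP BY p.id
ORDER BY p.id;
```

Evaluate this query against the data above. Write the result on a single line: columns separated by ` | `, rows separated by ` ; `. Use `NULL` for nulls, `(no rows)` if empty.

Join each employees row to its departments via dept_id.
Group joined rows by departments.id; compute ROUND(AVG(m.hire_year), 2) per group.
  2: ids {4, 10, 11, 25, 28} → ROUND(AVG(m.hire_year), 2)=2021
  3: ids {1, 17, 24} → ROUND(AVG(m.hire_year), 2)=2020.67
  4: ids {29} → ROUND(AVG(m.hire_year), 2)=2019
  5: ids {19} → ROUND(AVG(m.hire_year), 2)=2022

Finance | 2021 ; HR | 2020.67 ; Design | 2019 ; Legal | 2022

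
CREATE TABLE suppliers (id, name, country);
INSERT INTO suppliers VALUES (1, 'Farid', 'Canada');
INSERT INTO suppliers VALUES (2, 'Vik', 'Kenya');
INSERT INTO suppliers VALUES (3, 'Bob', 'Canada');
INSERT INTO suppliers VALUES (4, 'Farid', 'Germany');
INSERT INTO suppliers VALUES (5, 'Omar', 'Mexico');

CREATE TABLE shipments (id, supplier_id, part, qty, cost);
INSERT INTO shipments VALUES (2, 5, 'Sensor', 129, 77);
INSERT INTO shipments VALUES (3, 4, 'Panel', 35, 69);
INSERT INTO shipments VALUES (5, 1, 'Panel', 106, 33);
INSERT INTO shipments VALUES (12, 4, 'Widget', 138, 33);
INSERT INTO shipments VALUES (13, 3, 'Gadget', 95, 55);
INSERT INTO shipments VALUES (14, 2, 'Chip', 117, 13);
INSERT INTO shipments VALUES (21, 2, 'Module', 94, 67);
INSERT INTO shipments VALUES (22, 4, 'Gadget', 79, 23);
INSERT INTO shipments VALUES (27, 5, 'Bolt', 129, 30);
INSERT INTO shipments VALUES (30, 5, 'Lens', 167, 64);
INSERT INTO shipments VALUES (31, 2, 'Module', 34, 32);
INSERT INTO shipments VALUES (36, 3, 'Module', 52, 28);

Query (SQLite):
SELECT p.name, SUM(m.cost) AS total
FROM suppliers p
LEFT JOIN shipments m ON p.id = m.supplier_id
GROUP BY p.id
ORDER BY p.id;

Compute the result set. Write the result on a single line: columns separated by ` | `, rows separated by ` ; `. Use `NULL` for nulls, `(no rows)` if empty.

LEFT JOIN keeps every suppliers row; unmatched ones get NULL for shipments columns.
Group by suppliers.id and compute SUM(m.cost). SUM over an all-NULL group is NULL.
  1: ids {5} → SUM(m.cost)=33
  2: ids {14, 21, 31} → SUM(m.cost)=112
  3: ids {13, 36} → SUM(m.cost)=83
  4: ids {3, 12, 22} → SUM(m.cost)=125
  5: ids {2, 27, 30} → SUM(m.cost)=171

Farid | 33 ; Vik | 112 ; Bob | 83 ; Farid | 125 ; Omar | 171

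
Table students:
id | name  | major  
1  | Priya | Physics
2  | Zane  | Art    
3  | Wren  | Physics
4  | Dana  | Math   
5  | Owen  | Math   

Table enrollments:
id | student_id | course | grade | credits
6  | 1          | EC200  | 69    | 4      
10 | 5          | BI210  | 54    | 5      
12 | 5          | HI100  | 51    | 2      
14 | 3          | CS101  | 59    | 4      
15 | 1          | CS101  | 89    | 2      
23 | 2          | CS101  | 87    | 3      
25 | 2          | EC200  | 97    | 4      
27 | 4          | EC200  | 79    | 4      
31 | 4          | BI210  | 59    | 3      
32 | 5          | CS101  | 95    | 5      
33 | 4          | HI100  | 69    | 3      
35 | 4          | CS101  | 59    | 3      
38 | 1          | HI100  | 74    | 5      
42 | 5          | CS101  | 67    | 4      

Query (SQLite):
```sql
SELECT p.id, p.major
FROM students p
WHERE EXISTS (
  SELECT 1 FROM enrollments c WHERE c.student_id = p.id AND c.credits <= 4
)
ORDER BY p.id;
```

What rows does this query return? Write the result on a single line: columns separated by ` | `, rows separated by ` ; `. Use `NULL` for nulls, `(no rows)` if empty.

1 | Physics ; 2 | Art ; 3 | Physics ; 4 | Math ; 5 | Math

For each students row, check whether any enrollments with matching student_id has credits <= 4.
Keep rows where that is true.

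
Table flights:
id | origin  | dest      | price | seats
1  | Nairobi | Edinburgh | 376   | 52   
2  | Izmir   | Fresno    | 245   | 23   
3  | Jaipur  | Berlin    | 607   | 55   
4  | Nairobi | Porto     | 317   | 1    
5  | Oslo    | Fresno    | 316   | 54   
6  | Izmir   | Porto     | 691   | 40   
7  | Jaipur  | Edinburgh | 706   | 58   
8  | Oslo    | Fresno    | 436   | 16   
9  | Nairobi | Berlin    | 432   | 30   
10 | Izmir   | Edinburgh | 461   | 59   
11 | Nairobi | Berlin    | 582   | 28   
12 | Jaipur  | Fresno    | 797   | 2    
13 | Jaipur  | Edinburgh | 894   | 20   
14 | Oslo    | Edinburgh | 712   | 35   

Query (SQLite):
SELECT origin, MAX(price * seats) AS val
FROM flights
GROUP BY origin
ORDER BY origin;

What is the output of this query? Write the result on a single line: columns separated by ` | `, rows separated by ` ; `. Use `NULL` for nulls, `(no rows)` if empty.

For each row compute price * seats.
Group by origin; take MAX of the expression per group.
  Izmir: ids {2, 6, 10} → MAX(price * seats)=27640
  Jaipur: ids {3, 7, 12, 13} → MAX(price * seats)=40948
  Nairobi: ids {1, 4, 9, 11} → MAX(price * seats)=19552
  Oslo: ids {5, 8, 14} → MAX(price * seats)=24920

Izmir | 27640 ; Jaipur | 40948 ; Nairobi | 19552 ; Oslo | 24920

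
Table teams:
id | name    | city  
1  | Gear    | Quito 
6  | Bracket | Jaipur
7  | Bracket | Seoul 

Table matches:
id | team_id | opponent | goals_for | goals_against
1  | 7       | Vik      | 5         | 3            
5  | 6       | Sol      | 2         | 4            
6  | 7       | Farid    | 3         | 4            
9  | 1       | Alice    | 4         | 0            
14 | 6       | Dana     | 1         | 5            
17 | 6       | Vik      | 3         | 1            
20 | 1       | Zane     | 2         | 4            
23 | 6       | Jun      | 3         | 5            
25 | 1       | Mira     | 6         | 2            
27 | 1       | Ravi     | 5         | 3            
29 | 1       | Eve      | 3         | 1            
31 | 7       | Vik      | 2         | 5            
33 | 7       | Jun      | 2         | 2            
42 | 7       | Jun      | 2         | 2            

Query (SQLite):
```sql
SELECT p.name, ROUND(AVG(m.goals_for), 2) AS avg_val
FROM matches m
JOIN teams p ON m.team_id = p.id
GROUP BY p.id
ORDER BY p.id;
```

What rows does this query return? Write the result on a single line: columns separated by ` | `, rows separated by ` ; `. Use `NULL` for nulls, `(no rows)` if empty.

Gear | 4 ; Bracket | 2.25 ; Bracket | 2.8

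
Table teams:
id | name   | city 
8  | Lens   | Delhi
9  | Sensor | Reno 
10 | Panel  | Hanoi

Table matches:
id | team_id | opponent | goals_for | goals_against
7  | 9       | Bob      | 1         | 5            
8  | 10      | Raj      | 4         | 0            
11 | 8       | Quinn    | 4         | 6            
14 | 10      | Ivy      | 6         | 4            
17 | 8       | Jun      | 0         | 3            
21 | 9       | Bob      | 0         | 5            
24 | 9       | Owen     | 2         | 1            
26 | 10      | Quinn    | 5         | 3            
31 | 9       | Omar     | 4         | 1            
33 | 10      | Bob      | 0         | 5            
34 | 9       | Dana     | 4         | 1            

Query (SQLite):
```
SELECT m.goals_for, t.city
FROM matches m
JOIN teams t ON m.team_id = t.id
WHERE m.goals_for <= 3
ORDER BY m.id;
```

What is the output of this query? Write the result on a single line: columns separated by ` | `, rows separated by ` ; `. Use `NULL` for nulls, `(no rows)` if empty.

Each matches row matches the teams row where team_id = teams.id.
Then keep rows with m.goals_for <= 3.

1 | Reno ; 0 | Delhi ; 0 | Reno ; 2 | Reno ; 0 | Hanoi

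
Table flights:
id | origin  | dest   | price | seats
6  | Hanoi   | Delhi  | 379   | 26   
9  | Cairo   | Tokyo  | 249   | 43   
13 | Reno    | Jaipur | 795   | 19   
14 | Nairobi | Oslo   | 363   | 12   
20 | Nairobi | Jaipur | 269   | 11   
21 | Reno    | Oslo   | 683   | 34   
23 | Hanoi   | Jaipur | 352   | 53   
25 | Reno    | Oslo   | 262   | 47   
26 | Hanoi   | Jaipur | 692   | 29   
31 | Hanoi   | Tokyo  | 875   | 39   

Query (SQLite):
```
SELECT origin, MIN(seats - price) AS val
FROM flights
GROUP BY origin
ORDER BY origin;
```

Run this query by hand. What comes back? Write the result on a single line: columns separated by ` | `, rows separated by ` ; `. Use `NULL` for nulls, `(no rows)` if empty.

Cairo | -206 ; Hanoi | -836 ; Nairobi | -351 ; Reno | -776

For each row compute seats - price.
Group by origin; take MIN of the expression per group.
  Cairo: ids {9} → MIN(seats - price)=-206
  Hanoi: ids {6, 23, 26, 31} → MIN(seats - price)=-836
  Nairobi: ids {14, 20} → MIN(seats - price)=-351
  Reno: ids {13, 21, 25} → MIN(seats - price)=-776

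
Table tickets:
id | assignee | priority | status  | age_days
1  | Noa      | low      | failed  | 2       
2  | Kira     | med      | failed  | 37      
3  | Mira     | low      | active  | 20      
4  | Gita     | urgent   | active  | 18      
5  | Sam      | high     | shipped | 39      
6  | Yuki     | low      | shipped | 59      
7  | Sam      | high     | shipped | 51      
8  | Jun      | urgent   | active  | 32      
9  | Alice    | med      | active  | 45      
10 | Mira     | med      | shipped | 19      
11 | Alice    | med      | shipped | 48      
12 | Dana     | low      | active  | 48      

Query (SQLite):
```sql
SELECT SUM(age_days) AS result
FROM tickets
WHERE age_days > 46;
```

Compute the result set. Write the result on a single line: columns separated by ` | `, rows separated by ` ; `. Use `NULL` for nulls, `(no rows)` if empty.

206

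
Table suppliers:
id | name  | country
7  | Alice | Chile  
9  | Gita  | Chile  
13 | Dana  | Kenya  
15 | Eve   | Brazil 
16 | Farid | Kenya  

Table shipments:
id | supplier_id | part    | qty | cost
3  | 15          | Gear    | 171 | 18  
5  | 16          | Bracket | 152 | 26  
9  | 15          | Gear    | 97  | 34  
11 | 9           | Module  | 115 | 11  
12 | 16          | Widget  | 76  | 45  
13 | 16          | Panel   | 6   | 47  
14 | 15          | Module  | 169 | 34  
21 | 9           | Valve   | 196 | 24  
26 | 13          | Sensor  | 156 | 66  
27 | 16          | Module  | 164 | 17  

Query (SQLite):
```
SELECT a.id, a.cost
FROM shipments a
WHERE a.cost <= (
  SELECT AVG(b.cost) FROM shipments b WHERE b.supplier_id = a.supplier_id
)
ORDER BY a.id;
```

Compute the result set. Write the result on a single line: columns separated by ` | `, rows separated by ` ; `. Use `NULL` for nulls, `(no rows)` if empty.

For each shipments row a, compute AVG(cost) over rows sharing a.supplier_id.
Keep row a if a.cost <= that per-group AVG.
  supplier_id=9: AVG(cost) = 17.5
  supplier_id=13: AVG(cost) = 66.0
  supplier_id=15: AVG(cost) = 28.666667
  supplier_id=16: AVG(cost) = 33.75

3 | 18 ; 5 | 26 ; 11 | 11 ; 26 | 66 ; 27 | 17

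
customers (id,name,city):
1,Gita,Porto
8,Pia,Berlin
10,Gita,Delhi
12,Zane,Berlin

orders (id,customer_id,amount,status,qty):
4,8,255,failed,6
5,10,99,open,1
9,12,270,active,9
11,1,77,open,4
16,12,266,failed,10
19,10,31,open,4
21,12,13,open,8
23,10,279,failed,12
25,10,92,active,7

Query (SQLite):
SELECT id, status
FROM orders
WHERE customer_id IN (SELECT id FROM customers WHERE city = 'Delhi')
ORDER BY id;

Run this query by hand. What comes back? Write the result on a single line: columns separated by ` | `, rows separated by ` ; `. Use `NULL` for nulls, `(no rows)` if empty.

5 | open ; 19 | open ; 23 | failed ; 25 | active

Inner query: customers.id where city = 'Delhi'.
Outer: keep orders rows whose customer_id is in that set.
Inner query → {10}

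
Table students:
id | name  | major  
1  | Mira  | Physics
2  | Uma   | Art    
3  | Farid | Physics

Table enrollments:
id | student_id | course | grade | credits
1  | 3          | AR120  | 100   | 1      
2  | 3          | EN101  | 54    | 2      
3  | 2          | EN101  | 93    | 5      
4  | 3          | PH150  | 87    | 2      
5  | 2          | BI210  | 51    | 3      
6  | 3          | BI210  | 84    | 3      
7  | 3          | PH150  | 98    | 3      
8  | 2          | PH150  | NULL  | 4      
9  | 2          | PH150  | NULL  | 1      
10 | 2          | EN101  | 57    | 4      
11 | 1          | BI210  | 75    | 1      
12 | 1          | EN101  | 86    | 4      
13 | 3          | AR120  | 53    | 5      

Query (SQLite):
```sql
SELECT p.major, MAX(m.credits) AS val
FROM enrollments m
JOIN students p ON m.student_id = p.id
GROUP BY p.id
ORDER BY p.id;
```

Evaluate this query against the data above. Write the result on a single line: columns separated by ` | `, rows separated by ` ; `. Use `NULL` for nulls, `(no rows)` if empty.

Physics | 4 ; Art | 5 ; Physics | 5

Join each enrollments row to its students via student_id.
Group joined rows by students.id; compute MAX(m.credits) per group.
  1: ids {11, 12} → MAX(m.credits)=4
  2: ids {3, 5, 8, 9, 10} → MAX(m.credits)=5
  3: ids {1, 2, 4, 6, 7, 13} → MAX(m.credits)=5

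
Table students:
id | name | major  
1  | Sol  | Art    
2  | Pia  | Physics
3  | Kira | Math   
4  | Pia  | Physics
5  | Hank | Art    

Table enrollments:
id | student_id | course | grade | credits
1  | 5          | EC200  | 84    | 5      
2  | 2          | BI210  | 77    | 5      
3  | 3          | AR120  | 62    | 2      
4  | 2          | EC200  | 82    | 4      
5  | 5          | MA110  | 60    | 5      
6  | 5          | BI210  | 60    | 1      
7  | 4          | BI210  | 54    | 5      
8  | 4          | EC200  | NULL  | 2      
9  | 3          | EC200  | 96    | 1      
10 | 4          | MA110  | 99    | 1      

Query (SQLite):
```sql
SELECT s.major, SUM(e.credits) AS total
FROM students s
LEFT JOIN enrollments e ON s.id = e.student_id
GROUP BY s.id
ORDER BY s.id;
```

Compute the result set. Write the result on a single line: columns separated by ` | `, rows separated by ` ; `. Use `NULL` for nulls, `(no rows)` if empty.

LEFT JOIN keeps every students row; unmatched ones get NULL for enrollments columns.
Group by students.id and compute SUM(e.credits). SUM over an all-NULL group is NULL.
  1: ids {—} → SUM(e.credits)=NULL
  2: ids {2, 4} → SUM(e.credits)=9
  3: ids {3, 9} → SUM(e.credits)=3
  4: ids {7, 8, 10} → SUM(e.credits)=8
  5: ids {1, 5, 6} → SUM(e.credits)=11

Art | NULL ; Physics | 9 ; Math | 3 ; Physics | 8 ; Art | 11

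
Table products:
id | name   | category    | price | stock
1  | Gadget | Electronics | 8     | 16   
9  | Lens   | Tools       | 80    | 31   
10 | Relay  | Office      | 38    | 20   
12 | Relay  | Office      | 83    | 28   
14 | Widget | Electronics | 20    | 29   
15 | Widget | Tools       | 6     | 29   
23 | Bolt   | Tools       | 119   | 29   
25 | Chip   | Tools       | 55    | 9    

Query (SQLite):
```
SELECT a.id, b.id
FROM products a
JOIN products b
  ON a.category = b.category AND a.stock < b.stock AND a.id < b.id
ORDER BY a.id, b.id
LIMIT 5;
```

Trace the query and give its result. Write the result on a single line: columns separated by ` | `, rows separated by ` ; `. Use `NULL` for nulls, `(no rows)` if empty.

1 | 14 ; 10 | 12

Pairs (a,b) with same category, a.stock < b.stock, a.id < b.id.
category groups: Electronics:{1,14} Office:{10,12} Tools:{9,15,23,25}
Ordered by (a.id, b.id); first 5.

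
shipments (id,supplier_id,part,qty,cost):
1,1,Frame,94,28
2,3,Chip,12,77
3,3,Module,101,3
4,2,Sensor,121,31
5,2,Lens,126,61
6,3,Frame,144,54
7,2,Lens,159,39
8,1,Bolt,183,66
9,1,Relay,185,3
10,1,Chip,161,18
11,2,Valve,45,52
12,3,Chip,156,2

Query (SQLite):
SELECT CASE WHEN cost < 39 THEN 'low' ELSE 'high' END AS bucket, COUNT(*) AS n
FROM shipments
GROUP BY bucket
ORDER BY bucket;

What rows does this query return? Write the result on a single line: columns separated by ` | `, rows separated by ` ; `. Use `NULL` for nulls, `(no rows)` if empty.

Bucket rows by cost < 39 → 'low' else 'high'; count each bucket.

high | 6 ; low | 6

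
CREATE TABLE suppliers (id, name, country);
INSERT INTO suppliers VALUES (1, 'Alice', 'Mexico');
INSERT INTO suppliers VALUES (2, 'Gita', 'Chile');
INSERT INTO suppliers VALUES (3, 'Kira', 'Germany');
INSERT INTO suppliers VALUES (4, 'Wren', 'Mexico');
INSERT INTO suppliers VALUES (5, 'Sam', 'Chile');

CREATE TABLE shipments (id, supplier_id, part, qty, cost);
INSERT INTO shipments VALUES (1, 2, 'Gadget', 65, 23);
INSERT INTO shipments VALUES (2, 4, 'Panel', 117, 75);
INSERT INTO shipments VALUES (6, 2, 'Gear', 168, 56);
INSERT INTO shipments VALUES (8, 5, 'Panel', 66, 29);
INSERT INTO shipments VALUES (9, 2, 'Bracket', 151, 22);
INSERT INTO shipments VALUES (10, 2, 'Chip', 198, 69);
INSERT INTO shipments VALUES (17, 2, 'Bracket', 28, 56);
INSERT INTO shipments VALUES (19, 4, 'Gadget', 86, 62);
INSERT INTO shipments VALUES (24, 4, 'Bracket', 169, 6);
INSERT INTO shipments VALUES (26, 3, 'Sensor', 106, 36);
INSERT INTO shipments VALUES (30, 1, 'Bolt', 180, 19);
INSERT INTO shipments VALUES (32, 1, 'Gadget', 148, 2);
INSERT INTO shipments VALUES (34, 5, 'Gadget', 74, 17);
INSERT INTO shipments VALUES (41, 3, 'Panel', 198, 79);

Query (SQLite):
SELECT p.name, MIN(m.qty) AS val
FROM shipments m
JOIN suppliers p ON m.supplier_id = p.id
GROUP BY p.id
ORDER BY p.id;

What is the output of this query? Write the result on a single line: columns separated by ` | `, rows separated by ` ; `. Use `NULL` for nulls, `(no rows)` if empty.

Join each shipments row to its suppliers via supplier_id.
Group joined rows by suppliers.id; compute MIN(m.qty) per group.
  1: ids {30, 32} → MIN(m.qty)=148
  2: ids {1, 6, 9, 10, 17} → MIN(m.qty)=28
  3: ids {26, 41} → MIN(m.qty)=106
  4: ids {2, 19, 24} → MIN(m.qty)=86
  5: ids {8, 34} → MIN(m.qty)=66

Alice | 148 ; Gita | 28 ; Kira | 106 ; Wren | 86 ; Sam | 66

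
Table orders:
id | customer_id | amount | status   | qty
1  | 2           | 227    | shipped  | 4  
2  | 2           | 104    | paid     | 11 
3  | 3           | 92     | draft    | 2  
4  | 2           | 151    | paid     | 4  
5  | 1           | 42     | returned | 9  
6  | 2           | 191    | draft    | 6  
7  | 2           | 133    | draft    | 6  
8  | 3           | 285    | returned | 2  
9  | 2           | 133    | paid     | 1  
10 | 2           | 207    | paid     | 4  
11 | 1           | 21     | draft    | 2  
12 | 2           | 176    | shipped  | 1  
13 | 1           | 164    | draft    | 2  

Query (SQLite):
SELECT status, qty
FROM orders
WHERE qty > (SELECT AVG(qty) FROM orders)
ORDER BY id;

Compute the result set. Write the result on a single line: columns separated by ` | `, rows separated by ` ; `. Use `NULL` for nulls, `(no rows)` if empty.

paid | 11 ; returned | 9 ; draft | 6 ; draft | 6

Scalar subquery: AVG(qty) over all orders rows = 4.153846 (≈; comparison uses full precision).
Keep rows where qty > that value.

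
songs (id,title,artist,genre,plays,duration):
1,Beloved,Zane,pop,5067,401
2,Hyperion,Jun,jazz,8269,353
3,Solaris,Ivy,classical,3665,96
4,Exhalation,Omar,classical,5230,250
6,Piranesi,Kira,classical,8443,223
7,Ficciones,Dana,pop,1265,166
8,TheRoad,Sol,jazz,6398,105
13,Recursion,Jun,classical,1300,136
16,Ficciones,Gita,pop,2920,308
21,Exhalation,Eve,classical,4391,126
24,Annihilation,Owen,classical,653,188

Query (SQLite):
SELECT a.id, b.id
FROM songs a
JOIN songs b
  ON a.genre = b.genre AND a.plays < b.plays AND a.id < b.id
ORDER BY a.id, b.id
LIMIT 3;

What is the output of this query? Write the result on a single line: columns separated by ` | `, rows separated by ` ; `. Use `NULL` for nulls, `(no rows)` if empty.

3 | 4 ; 3 | 6 ; 3 | 21

Pairs (a,b) with same genre, a.plays < b.plays, a.id < b.id.
genre groups: classical:{3,4,6,13,21,24} jazz:{2,8} pop:{1,7,16}
Ordered by (a.id, b.id); first 3.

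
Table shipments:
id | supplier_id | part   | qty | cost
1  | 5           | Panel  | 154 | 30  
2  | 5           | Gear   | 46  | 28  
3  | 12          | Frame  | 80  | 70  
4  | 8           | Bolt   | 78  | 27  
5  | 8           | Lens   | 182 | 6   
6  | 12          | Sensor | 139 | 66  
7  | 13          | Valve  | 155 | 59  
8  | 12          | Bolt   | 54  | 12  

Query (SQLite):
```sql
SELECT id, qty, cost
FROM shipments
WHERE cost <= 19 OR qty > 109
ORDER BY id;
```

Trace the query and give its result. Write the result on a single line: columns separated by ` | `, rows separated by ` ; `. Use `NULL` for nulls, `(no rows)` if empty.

cost <= 19: ids {5, 8}
qty > 109: ids {1, 5, 6, 7}
Combine with OR.

1 | 154 | 30 ; 5 | 182 | 6 ; 6 | 139 | 66 ; 7 | 155 | 59 ; 8 | 54 | 12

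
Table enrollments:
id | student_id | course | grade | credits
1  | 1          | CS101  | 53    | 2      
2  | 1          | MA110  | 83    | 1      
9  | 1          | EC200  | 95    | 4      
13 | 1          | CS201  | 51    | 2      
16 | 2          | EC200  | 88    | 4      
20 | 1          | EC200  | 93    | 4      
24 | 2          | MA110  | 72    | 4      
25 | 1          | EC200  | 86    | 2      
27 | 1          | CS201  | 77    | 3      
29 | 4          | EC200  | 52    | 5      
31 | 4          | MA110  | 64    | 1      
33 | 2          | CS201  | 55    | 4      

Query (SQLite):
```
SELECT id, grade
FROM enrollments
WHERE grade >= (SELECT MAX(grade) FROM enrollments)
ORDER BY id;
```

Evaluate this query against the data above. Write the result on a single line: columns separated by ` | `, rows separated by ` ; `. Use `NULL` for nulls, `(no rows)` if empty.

Scalar subquery: MAX(grade) over all enrollments rows = 95.
Keep rows where grade >= that value.

9 | 95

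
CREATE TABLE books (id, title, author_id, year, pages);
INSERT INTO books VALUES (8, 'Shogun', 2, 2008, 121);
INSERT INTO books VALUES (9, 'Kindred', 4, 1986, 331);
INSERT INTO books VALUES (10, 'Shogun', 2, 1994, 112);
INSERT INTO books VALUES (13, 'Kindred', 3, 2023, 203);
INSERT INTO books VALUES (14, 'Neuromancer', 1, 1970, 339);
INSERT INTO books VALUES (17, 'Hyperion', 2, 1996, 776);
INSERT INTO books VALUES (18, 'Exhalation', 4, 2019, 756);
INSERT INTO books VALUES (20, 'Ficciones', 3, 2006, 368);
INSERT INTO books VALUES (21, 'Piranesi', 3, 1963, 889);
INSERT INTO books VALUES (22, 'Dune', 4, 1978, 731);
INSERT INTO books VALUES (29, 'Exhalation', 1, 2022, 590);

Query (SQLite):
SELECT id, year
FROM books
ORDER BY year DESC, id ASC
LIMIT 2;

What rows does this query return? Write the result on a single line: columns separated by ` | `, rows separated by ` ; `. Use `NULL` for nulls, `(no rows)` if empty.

13 | 2023 ; 29 | 2022

Sort by year desc, tiebreak id asc: (2023, id=13), (2022, id=29), (2019, id=18), (2008, id=8), (2006, id=20) …. Take first 2.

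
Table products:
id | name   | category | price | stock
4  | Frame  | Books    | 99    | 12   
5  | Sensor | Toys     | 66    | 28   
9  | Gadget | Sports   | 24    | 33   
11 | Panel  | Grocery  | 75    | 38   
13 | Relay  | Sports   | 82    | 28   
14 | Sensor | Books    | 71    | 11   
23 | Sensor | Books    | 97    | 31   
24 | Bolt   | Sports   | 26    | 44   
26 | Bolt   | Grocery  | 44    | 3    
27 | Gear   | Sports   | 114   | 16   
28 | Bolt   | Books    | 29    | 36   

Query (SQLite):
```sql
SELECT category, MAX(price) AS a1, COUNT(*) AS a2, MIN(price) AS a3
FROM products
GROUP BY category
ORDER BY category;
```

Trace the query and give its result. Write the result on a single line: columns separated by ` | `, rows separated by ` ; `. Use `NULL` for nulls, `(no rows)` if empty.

Books | 99 | 4 | 29 ; Grocery | 75 | 2 | 44 ; Sports | 114 | 4 | 24 ; Toys | 66 | 1 | 66

Group products by category.
Per group compute: MAX(price), COUNT(*), MIN(price).
  Books: ids {4, 14, 23, 28} → MAX(price)=99, COUNT(*)=4, MIN(price)=29
  Grocery: ids {11, 26} → MAX(price)=75, COUNT(*)=2, MIN(price)=44
  Sports: ids {9, 13, 24, 27} → MAX(price)=114, COUNT(*)=4, MIN(price)=24
  Toys: ids {5} → MAX(price)=66, COUNT(*)=1, MIN(price)=66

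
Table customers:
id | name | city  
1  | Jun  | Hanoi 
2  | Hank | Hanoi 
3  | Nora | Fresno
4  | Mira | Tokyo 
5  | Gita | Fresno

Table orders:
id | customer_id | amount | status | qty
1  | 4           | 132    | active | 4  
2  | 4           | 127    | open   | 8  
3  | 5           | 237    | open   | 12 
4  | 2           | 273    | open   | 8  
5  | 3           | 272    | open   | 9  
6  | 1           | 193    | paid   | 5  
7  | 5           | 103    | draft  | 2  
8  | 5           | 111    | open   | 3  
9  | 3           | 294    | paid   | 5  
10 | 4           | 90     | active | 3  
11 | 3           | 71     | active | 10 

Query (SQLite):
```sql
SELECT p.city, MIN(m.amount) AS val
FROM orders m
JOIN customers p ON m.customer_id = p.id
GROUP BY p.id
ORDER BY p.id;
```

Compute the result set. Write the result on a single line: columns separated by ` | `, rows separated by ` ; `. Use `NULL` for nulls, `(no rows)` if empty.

Hanoi | 193 ; Hanoi | 273 ; Fresno | 71 ; Tokyo | 90 ; Fresno | 103

Join each orders row to its customers via customer_id.
Group joined rows by customers.id; compute MIN(m.amount) per group.
  1: ids {6} → MIN(m.amount)=193
  2: ids {4} → MIN(m.amount)=273
  3: ids {5, 9, 11} → MIN(m.amount)=71
  4: ids {1, 2, 10} → MIN(m.amount)=90
  5: ids {3, 7, 8} → MIN(m.amount)=103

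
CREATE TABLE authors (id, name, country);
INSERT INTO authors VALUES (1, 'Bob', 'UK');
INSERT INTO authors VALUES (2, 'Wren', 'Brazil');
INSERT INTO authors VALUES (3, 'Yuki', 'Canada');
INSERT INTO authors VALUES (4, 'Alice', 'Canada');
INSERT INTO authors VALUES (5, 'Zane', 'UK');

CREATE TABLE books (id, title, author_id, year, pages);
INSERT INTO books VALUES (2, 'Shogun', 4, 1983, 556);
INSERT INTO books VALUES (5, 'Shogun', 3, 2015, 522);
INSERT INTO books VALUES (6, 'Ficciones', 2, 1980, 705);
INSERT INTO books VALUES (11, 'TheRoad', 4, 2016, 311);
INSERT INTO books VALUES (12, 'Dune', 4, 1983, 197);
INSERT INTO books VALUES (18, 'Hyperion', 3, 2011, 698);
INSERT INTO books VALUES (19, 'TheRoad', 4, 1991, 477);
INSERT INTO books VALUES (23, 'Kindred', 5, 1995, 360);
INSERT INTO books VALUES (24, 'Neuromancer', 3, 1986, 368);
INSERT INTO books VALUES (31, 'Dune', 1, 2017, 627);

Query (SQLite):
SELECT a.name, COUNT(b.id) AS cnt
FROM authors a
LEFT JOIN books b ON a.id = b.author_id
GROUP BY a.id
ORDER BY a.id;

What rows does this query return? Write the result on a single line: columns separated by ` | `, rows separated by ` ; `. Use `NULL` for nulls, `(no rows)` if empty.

Bob | 1 ; Wren | 1 ; Yuki | 3 ; Alice | 4 ; Zane | 1

LEFT JOIN keeps every authors row; unmatched ones get NULL for books columns.
Group by authors.id and compute COUNT(b.id). COUNT(col) of an all-NULL group is 0.
  1: ids {31} → COUNT(b.id)=1
  2: ids {6} → COUNT(b.id)=1
  3: ids {5, 18, 24} → COUNT(b.id)=3
  4: ids {2, 11, 12, 19} → COUNT(b.id)=4
  5: ids {23} → COUNT(b.id)=1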